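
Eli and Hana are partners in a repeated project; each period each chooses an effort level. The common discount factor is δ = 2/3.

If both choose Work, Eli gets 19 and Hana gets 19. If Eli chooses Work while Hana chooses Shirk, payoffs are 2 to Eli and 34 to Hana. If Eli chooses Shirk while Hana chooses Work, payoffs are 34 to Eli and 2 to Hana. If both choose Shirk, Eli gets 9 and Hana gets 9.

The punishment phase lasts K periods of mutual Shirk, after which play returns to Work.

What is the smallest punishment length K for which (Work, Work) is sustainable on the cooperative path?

4

IC: δ(1−δ^K)/(1−δ) ≥ (34−19)/(19−9) = 3/2.
With δ = 2/3: need 1 − δ^K ≥ 3/2·(1−2/3)/(2/3), i.e. δ^K ≤ 0.2500.
Since (2/3)^3 = 0.2963 and (2/3)^4 = 0.1975, the smallest such K is 4.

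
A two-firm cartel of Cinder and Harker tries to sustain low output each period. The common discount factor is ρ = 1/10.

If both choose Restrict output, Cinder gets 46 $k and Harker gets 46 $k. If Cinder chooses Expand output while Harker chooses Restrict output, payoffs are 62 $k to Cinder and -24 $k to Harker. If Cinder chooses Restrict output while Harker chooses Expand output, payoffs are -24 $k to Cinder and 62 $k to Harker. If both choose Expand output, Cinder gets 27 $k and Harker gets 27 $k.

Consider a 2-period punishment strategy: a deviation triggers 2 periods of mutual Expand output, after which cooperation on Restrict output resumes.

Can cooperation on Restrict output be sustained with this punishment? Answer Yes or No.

A one-shot deviation gives 62 now, then 27 for 2 periods, then back to 46.
Gain from deviating: (62−46) today; loss: (46−27) in each of the next 2 periods.
No-deviation condition: (46−27)(ρ+…+ρ^2) ≥ 62−46, i.e. ρ+…+ρ^2 ≥ 16/19.
At ρ = 1/10: ρ+…+ρ^2 = 0.1100 < 0.8421.
So cooperation is not sustainable.

No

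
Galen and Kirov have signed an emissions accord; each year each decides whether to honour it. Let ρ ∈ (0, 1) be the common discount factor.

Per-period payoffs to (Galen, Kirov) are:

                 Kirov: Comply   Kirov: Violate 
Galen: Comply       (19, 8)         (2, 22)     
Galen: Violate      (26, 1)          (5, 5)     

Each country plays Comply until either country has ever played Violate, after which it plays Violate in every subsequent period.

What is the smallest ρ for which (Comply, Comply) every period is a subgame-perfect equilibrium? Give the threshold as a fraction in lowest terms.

14/17

Galen's threshold: (26−19)/(26−5) = 1/3.
Kirov's threshold: (22−8)/(22−5) = 14/17.
1/3 < 14/17, so Kirov binds and ρ* = 14/17.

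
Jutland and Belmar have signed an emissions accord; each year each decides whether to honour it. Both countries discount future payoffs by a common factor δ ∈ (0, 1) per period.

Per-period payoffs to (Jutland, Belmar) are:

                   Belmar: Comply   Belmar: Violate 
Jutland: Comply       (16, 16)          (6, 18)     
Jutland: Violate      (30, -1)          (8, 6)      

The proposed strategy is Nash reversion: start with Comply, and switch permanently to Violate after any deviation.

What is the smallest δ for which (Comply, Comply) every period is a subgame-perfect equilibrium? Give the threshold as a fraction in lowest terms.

7/11

Jutland: cooperation gives 16 each period; deviation gives 30 once then 8 forever.
  16/(1−δ) ≥ 30 + 8δ/(1−δ) ⇒ δ ≥ 14/22 = 7/11.
Belmar: cooperation gives 16 each period; deviation gives 18 once then 6 forever.
  δ ≥ 2/12 = 1/6.
Both must hold, so the binding constraint is Jutland's: δ ≥ 7/11.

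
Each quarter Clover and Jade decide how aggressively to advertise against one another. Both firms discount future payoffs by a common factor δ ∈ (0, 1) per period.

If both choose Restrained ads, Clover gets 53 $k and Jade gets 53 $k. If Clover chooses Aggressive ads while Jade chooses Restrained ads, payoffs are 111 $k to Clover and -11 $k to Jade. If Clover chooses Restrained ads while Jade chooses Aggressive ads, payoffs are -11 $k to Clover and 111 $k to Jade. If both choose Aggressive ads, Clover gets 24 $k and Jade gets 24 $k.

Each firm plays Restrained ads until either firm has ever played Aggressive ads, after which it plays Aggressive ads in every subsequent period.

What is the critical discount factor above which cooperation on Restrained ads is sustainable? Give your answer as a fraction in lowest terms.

Cooperation forever yields 53 each period: 53/(1−δ).
Deviating yields 111 once, then 24 forever: 111 + 24δ/(1−δ).
No profitable deviation requires 53/(1−δ) ≥ 111 + 24δ/(1−δ).
Multiplying by (1−δ): 53 ≥ 111(1−δ) + 24δ = 111 − 87δ.
So 87δ ≥ 58, i.e. δ ≥ 58/87 = 2/3.

2/3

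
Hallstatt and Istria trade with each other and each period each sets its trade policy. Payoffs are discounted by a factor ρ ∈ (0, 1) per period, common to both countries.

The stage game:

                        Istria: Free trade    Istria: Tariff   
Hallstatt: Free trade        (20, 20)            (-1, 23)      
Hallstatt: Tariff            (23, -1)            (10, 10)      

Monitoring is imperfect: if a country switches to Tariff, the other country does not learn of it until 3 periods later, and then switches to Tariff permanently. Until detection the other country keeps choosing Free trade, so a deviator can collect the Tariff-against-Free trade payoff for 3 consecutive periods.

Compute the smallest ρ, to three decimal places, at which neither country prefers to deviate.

0.613

Deviating for the 3 undetected periods gains 23−20 = 3 per period over cooperation, then loses 20−10 = 10 per period forever once punishment starts.
Gain: 3(1 + ρ + … + ρ^2); loss: 10·ρ^3/(1−ρ).
No profitable deviation ⇔ 3(1−ρ^3) ≤ 10·ρ^3, i.e. ρ^3 ≥ 3/(3+10) = 3/13.
Hence ρ ≥ (3/13)^(1/3) ≈ 0.613.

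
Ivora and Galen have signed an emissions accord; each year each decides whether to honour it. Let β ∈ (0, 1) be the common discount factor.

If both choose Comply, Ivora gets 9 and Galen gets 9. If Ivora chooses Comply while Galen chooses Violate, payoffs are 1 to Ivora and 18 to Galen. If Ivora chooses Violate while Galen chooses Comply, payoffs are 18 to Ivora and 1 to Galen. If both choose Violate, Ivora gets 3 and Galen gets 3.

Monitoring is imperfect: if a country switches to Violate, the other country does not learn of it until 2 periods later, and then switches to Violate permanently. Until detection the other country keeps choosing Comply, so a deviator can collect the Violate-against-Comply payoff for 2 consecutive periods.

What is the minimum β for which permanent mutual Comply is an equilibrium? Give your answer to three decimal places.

The best deviation is to choose Violate for all 2 undetected periods, earning 18 each, then 3 forever once detected.
Deviation value: 18(1−β^2)/(1−β) + 3β^2/(1−β); cooperation value: 9/(1−β).
IC: 9 ≥ 18(1−β^2) + 3β^2 = 18 − 15β^2.
So β^2 ≥ 9/15 = 3/5, giving β ≥ (3/5)^(1/2) ≈ 0.775.

0.775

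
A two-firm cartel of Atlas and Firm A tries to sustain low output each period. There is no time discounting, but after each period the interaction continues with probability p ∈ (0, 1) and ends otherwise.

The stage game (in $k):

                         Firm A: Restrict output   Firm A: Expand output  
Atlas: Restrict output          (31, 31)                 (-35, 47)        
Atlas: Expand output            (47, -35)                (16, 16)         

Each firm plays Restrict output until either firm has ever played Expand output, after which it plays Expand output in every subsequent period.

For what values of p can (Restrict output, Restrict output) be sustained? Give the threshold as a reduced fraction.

With no time discounting, the continuation probability p plays the role of the discount factor.
Grim-trigger IC: 31/(1−p) ≥ 47 + 16p/(1−p) ⇒ p ≥ (47−31)/(47−16) = 16/31.

16/31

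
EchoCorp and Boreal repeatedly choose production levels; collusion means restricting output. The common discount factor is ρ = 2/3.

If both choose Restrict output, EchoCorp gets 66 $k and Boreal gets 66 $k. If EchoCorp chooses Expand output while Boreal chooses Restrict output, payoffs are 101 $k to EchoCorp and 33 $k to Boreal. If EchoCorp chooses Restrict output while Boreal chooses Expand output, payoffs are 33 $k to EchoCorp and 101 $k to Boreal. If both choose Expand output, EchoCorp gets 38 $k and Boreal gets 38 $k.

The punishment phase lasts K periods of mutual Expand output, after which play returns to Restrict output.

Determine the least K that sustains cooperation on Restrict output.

3

Need Σ_{k=1}^{K} ρ^k ≥ (101−66)/(66−38) = 1.2500 at ρ = 2/3.
At K = 2 the sum is 1.1111 < 1.2500; at K = 3 it is 1.4074 ≥ 1.2500.
So the minimum punishment length is K = 3.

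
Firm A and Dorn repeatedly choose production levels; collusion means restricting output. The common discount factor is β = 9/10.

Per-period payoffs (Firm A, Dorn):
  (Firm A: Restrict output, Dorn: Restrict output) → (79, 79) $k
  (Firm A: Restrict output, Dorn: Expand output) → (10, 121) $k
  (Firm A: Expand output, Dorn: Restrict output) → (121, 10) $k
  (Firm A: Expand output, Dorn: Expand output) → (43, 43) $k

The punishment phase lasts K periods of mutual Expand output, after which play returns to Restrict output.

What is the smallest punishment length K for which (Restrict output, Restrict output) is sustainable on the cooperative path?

2

No profitable deviation requires (79−43)(β+…+β^K) ≥ 121−79, i.e. β+…+β^K ≥ 7/6 ≈ 1.1667.
With β = 9/10, the partial sums are K=1: 0.9000, K=2: 1.7100.
K = 2 is the first length at which the sum reaches 1.1667.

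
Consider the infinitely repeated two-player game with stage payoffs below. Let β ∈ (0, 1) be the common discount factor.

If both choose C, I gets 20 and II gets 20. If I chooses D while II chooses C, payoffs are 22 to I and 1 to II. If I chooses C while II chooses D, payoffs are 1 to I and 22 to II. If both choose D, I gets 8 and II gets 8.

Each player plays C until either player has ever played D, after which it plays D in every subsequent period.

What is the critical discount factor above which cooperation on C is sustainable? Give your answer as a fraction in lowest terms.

Cooperation forever yields 20 each period: 20/(1−β).
Deviating yields 22 once, then 8 forever: 22 + 8β/(1−β).
No profitable deviation requires 20/(1−β) ≥ 22 + 8β/(1−β).
Multiplying by (1−β): 20 ≥ 22(1−β) + 8β = 22 − 14β.
So 14β ≥ 2, i.e. β ≥ 2/14 = 1/7.

1/7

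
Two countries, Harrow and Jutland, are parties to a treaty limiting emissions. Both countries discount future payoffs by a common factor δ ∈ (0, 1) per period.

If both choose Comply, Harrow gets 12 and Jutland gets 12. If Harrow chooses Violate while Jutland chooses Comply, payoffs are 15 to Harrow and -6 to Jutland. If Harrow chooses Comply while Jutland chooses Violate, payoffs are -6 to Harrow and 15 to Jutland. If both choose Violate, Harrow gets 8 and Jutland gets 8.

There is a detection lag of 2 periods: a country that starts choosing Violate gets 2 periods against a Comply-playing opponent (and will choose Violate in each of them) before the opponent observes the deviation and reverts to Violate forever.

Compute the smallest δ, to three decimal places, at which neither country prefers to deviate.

0.655

Deviating for the 2 undetected periods gains 15−12 = 3 per period over cooperation, then loses 12−8 = 4 per period forever once punishment starts.
Gain: 3(1 + δ + … + δ^1); loss: 4·δ^2/(1−δ).
No profitable deviation ⇔ 3(1−δ^2) ≤ 4·δ^2, i.e. δ^2 ≥ 3/(3+4) = 3/7.
Hence δ ≥ (3/7)^(1/2) ≈ 0.655.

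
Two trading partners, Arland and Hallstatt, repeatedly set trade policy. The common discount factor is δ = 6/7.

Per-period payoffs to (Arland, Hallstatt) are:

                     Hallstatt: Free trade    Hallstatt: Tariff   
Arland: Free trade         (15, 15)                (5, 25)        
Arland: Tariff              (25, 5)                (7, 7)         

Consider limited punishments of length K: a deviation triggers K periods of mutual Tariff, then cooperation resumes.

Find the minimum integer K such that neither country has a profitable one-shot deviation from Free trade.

2

Need Σ_{k=1}^{K} δ^k ≥ (25−15)/(15−7) = 1.2500 at δ = 6/7.
At K = 1 the sum is 0.8571 < 1.2500; at K = 2 it is 1.5918 ≥ 1.2500.
So the minimum punishment length is K = 2.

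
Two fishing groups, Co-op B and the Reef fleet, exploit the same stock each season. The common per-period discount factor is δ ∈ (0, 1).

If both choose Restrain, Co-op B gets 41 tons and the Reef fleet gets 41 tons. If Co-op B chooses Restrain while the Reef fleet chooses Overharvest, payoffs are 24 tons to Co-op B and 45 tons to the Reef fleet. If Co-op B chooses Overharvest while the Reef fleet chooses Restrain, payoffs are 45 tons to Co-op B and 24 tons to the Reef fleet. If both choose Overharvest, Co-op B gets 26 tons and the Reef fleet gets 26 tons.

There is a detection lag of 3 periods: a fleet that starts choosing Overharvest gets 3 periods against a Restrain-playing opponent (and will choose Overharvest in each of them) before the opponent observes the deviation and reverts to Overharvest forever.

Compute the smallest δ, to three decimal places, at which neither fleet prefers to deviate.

Deviating for the 3 undetected periods gains 45−41 = 4 per period over cooperation, then loses 41−26 = 15 per period forever once punishment starts.
Gain: 4(1 + δ + … + δ^2); loss: 15·δ^3/(1−δ).
No profitable deviation ⇔ 4(1−δ^3) ≤ 15·δ^3, i.e. δ^3 ≥ 4/(4+15) = 4/19.
Hence δ ≥ (4/19)^(1/3) ≈ 0.595.

0.595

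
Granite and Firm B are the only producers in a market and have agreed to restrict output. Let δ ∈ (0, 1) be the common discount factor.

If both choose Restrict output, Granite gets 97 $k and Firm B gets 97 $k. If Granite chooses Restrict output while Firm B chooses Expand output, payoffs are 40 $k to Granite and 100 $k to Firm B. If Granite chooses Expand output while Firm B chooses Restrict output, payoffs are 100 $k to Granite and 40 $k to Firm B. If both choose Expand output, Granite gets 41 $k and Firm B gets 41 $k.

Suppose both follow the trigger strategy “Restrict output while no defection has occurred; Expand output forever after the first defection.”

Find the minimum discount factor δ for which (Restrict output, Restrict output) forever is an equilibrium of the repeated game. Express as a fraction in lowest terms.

Under grim trigger the critical discount factor is (T−C)/(T−P) with T = 100, C = 97, P = 41.
δ* = (100−97)/(100−41) = 3/59.

3/59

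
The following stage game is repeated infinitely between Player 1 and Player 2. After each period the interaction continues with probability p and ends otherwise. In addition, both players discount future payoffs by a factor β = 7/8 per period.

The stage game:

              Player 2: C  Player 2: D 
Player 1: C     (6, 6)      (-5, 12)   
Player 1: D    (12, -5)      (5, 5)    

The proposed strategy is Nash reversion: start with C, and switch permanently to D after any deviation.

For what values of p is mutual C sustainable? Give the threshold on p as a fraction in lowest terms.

48/49

Expected continuation weight on next period's payoff is β·p = 7/8·p, which plays the role of the discount factor.
Cooperation requires 7/8·p ≥ (12−6)/(12−5) = 6/7, hence p ≥ 48/49.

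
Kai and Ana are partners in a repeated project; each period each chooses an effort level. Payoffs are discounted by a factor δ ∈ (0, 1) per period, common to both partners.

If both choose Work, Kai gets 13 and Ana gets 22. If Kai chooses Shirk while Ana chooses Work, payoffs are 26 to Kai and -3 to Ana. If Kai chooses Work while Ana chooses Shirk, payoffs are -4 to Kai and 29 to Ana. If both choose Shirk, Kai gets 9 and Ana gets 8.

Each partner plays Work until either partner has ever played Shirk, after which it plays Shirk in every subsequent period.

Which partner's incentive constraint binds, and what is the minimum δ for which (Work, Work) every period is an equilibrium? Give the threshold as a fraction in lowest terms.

Kai; δ ≥ 13/17

For Kai: deviation gain 26−13 = 13, per-period punishment loss 13−9 = 4. IC gives δ ≥ 13/17.
For Ana: gain 7, loss 14 per period, so δ ≥ 7/21 = 1/3.
The tighter constraint is Kai's, so cooperation needs δ ≥ 13/17.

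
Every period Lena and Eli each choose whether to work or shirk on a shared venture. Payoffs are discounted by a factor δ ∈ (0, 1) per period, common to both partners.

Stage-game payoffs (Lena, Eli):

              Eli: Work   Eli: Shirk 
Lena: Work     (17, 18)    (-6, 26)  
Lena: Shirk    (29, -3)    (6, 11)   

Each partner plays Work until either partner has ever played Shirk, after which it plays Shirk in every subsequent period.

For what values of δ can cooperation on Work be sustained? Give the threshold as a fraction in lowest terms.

8/15

Lena's threshold: (29−17)/(29−6) = 12/23.
Eli's threshold: (26−18)/(26−11) = 8/15.
12/23 < 8/15, so Eli binds and δ* = 8/15.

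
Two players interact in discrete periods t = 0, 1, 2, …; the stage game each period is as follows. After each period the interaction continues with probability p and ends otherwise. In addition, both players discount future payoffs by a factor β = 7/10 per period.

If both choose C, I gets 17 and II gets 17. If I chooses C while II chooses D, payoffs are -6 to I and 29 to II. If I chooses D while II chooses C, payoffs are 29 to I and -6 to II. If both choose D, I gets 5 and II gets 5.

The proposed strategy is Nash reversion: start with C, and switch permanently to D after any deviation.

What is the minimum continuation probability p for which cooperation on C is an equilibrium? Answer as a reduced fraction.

5/7

With continuation probability p and discount β, the effective per-period discount factor is βp.
Grim-trigger IC: βp ≥ (29−17)/(29−5) = 1/2.
So p ≥ (1/2)/(7/10) = 5/7.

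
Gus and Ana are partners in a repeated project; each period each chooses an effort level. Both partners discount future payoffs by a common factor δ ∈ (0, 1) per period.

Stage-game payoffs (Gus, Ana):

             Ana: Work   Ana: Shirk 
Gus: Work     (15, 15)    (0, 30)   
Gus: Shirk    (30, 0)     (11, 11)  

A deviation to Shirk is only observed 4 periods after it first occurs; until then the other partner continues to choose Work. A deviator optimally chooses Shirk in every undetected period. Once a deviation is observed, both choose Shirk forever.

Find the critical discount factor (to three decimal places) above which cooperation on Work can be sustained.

0.943

Deviating for the 4 undetected periods gains 30−15 = 15 per period over cooperation, then loses 15−11 = 4 per period forever once punishment starts.
Gain: 15(1 + δ + … + δ^3); loss: 4·δ^4/(1−δ).
No profitable deviation ⇔ 15(1−δ^4) ≤ 4·δ^4, i.e. δ^4 ≥ 15/(15+4) = 15/19.
Hence δ ≥ (15/19)^(1/4) ≈ 0.943.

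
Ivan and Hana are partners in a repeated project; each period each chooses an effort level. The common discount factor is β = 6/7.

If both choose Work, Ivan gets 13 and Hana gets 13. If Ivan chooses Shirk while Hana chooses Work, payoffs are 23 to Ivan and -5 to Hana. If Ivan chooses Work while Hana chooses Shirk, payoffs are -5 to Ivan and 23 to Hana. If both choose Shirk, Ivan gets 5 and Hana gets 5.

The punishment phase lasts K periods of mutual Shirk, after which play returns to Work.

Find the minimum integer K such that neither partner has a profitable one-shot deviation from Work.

2

No profitable deviation requires (13−5)(β+…+β^K) ≥ 23−13, i.e. β+…+β^K ≥ 5/4 ≈ 1.2500.
With β = 6/7, the partial sums are K=1: 0.8571, K=2: 1.5918.
K = 2 is the first length at which the sum reaches 1.2500.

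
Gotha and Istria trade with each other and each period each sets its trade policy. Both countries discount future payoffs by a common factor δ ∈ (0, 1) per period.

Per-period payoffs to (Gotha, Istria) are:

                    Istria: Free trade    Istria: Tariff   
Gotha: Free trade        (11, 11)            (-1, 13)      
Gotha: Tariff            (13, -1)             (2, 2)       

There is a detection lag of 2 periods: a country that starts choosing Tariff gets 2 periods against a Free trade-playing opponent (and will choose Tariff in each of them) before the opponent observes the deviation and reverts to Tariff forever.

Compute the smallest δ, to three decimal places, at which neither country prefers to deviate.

0.426

The best deviation is to choose Tariff for all 2 undetected periods, earning 13 each, then 2 forever once detected.
Deviation value: 13(1−δ^2)/(1−δ) + 2δ^2/(1−δ); cooperation value: 11/(1−δ).
IC: 11 ≥ 13(1−δ^2) + 2δ^2 = 13 − 11δ^2.
So δ^2 ≥ 2/11, giving δ ≥ (2/11)^(1/2) ≈ 0.426.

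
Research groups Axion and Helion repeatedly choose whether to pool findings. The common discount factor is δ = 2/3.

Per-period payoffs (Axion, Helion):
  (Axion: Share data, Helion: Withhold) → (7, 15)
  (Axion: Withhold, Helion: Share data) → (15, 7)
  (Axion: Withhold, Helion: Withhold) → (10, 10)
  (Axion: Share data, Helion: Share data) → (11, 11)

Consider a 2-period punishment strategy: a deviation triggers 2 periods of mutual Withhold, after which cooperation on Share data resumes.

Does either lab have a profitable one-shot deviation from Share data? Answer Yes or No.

Yes

Comparing payoff streams over the 3 periods until play realigns: cooperate → 11(1+δ+…+δ^2); deviate → 15 + 10(δ+…+δ^2).
Cooperation is sustained iff (11−10)(δ+…+δ^2) ≥ 15−11.
δ+…+δ^2 = 2/3·(1−(2/3)^2)/(1−2/3) = 1.1111, and (15−11)/(11−10) = 4.0000.
1.1111 < 4.0000, so cooperation is not sustainable.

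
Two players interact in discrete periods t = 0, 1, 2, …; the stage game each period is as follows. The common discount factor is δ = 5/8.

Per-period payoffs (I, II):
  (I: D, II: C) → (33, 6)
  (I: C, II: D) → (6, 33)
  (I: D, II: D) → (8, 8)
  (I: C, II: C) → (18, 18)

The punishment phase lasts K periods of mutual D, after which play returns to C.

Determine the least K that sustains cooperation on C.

5

No profitable deviation requires (18−8)(δ+…+δ^K) ≥ 33−18, i.e. δ+…+δ^K ≥ 3/2 ≈ 1.5000.
With δ = 5/8, the partial sums are K=1: 0.6250, K=2: 1.0156, K=3: 1.2598, K=4: 1.4124, K=5: 1.5077.
K = 5 is the first length at which the sum reaches 1.5000.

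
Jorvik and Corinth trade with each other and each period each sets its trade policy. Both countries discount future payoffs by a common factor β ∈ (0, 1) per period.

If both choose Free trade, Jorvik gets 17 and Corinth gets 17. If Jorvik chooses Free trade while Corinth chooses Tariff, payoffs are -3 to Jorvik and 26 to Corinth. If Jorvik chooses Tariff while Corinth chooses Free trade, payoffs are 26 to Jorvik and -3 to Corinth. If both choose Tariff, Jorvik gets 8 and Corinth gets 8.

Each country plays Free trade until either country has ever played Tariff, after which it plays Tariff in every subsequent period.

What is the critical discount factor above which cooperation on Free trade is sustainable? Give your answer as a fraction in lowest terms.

1/2

17/(1−β) ≥ 26 + 8β/(1−β)
17 ≥ 26 − 18β
β ≥ 9/18 = 1/2.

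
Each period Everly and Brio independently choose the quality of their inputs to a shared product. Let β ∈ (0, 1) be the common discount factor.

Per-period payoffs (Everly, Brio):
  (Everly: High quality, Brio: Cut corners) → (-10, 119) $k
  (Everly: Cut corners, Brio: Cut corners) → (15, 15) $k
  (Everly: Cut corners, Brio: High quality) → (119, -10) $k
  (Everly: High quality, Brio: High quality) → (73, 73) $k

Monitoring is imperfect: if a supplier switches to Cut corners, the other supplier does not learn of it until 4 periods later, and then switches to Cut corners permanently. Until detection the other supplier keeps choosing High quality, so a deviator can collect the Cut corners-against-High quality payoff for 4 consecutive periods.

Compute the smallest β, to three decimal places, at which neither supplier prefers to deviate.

Deviating for the 4 undetected periods gains 119−73 = 46 per period over cooperation, then loses 73−15 = 58 per period forever once punishment starts.
Gain: 46(1 + β + … + β^3); loss: 58·β^4/(1−β).
No profitable deviation ⇔ 46(1−β^4) ≤ 58·β^4, i.e. β^4 ≥ 46/(46+58) = 23/52.
Hence β ≥ (23/52)^(1/4) ≈ 0.816.

0.816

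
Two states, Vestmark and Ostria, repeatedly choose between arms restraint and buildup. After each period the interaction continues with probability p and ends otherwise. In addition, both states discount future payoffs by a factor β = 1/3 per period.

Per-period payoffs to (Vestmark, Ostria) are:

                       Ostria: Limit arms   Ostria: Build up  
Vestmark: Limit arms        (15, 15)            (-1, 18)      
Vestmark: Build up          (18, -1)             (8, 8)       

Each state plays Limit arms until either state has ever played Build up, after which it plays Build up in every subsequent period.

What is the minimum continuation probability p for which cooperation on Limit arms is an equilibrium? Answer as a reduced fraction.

With continuation probability p and discount β, the effective per-period discount factor is βp.
Grim-trigger IC: βp ≥ (18−15)/(18−8) = 3/10.
So p ≥ (3/10)/(1/3) = 9/10.

9/10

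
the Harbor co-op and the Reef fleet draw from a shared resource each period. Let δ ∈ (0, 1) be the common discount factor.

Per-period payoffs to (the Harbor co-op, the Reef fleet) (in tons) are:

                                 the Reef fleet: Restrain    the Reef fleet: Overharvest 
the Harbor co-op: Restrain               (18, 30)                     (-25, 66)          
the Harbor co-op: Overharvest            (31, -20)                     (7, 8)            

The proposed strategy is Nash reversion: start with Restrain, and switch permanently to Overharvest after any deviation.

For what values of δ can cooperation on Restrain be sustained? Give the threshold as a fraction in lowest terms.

18/29

the Harbor co-op: cooperation gives 18 each period; deviation gives 31 once then 7 forever.
  18/(1−δ) ≥ 31 + 7δ/(1−δ) ⇒ δ ≥ 13/24.
the Reef fleet: cooperation gives 30 each period; deviation gives 66 once then 8 forever.
  δ ≥ 36/58 = 18/29.
Both must hold, so the binding constraint is the Reef fleet's: δ ≥ 18/29.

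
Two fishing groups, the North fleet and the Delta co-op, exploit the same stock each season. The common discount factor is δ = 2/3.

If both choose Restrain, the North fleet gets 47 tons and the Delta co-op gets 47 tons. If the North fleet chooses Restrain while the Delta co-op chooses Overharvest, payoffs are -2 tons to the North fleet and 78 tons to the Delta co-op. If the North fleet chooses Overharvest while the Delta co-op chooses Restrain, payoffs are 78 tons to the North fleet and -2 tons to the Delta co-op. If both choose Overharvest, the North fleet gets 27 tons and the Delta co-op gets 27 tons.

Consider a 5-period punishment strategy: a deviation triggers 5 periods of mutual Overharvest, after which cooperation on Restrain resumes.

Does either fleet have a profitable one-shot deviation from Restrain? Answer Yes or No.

Comparing payoff streams over the 6 periods until play realigns: cooperate → 47(1+δ+…+δ^5); deviate → 78 + 27(δ+…+δ^5).
Cooperation is sustained iff (47−27)(δ+…+δ^5) ≥ 78−47.
δ+…+δ^5 = 2/3·(1−(2/3)^5)/(1−2/3) = 1.7366, and (78−47)/(47−27) = 1.5500.
1.7366 ≥ 1.5500, so cooperation is sustainable.

No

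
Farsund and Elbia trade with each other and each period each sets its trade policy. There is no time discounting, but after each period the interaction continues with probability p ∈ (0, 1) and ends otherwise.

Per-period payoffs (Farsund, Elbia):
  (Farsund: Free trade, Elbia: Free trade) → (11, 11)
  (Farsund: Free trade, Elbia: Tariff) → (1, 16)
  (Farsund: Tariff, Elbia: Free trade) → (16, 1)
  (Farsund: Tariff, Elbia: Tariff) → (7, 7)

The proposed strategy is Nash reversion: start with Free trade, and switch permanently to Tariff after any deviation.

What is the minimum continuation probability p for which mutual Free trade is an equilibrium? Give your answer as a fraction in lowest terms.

5/9

With no time discounting, the continuation probability p plays the role of the discount factor.
Grim-trigger IC: 11/(1−p) ≥ 16 + 7p/(1−p) ⇒ p ≥ (16−11)/(16−7) = 5/9.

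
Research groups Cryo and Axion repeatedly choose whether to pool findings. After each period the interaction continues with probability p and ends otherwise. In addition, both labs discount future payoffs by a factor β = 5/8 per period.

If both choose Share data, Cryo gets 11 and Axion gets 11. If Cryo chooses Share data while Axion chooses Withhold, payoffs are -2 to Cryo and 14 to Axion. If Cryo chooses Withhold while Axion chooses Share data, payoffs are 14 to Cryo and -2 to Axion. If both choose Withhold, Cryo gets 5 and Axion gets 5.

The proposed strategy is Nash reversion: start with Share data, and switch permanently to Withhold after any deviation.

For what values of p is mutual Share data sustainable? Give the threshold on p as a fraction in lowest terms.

8/15

Expected continuation weight on next period's payoff is β·p = 5/8·p, which plays the role of the discount factor.
Cooperation requires 5/8·p ≥ (14−11)/(14−5) = 1/3, hence p ≥ 8/15.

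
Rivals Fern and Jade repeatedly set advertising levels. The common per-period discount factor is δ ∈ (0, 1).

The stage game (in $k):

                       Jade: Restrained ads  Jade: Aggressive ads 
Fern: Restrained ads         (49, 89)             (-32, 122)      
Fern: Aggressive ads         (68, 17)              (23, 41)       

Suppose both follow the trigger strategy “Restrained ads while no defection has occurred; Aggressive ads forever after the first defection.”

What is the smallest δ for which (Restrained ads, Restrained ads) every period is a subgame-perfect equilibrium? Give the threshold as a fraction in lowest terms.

19/45

Fern: cooperation gives 49 each period; deviation gives 68 once then 23 forever.
  49/(1−δ) ≥ 68 + 23δ/(1−δ) ⇒ δ ≥ 19/45.
Jade: cooperation gives 89 each period; deviation gives 122 once then 41 forever.
  δ ≥ 33/81 = 11/27.
Both must hold, so the binding constraint is Fern's: δ ≥ 19/45.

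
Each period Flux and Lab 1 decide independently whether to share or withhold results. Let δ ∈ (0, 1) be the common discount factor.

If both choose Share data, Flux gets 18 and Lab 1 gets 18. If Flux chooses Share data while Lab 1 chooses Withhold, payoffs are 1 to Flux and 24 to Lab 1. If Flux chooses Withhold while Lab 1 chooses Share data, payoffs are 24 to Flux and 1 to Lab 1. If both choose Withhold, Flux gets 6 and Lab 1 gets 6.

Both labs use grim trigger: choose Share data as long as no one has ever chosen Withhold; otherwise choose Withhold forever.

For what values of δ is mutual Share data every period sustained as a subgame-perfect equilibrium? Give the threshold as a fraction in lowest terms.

1/3

Under grim trigger the critical discount factor is (T−C)/(T−P) with T = 24, C = 18, P = 6.
δ* = (24−18)/(24−6) = 6/18 = 1/3.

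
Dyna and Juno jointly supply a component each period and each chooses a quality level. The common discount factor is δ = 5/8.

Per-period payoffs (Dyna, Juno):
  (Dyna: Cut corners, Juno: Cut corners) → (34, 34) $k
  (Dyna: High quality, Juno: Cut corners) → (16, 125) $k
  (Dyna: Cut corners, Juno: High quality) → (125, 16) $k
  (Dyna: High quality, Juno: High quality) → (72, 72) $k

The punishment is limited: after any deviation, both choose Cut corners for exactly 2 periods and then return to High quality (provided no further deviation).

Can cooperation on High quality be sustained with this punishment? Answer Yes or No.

IC: δ+…+δ^2 ≥ (125−72)/(72−34) = 53/38.
At δ = 5/8: partial sum = 1.0156 < 1.3947. Cooperation not sustainable.

No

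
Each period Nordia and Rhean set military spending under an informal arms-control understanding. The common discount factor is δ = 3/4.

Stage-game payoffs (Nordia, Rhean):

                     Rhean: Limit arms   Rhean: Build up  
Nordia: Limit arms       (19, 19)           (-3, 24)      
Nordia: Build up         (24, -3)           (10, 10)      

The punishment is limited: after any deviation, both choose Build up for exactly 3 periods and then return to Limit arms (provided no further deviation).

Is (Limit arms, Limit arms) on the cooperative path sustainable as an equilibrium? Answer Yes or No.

IC: δ+…+δ^3 ≥ (24−19)/(19−10) = 5/9.
At δ = 3/4: partial sum = 1.7344 ≥ 0.5556. Cooperation sustainable.

Yes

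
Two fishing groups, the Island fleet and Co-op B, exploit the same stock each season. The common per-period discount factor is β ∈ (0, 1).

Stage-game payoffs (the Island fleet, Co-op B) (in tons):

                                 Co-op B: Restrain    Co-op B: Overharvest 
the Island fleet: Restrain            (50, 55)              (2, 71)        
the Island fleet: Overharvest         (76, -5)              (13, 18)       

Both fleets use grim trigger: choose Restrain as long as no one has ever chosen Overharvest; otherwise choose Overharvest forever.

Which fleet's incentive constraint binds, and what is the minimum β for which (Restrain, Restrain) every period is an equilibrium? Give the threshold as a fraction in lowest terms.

For the Island fleet: deviation gain 76−50 = 26, per-period punishment loss 50−13 = 37. IC gives β ≥ 26/63.
For Co-op B: gain 16, loss 37 per period, so β ≥ 16/53.
The tighter constraint is the Island fleet's, so cooperation needs β ≥ 26/63.

the Island fleet; β ≥ 26/63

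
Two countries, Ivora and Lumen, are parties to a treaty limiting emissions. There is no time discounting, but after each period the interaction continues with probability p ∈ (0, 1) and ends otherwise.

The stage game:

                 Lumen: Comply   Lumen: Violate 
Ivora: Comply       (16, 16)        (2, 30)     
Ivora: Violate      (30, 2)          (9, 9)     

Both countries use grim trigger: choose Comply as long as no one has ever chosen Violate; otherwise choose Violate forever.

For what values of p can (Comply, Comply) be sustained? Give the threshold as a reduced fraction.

2/3

Expected cooperation value is 16 + p·16 + p²·16 + … = 16/(1−p); deviation gives 30 + p·9/(1−p).
16 ≥ 30(1−p) + 9p ⇒ 21p ≥ 14 ⇒ p ≥ 14/21 = 2/3.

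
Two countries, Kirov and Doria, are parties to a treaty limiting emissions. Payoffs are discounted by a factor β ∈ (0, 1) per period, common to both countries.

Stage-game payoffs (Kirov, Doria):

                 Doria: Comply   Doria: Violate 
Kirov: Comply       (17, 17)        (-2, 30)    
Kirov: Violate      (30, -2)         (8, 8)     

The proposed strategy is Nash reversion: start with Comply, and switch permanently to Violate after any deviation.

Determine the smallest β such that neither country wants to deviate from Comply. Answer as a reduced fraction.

17/(1−β) ≥ 30 + 8β/(1−β)
17 ≥ 30 − 22β
β ≥ 13/22.

13/22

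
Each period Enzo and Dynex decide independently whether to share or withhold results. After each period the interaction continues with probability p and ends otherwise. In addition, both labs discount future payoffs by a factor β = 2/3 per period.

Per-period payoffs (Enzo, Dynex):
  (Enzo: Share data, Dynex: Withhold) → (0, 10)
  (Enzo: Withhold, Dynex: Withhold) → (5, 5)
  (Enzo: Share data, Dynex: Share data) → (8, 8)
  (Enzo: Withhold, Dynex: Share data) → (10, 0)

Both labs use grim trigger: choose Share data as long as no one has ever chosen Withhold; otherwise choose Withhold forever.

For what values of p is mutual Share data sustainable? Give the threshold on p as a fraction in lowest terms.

With continuation probability p and discount β, the effective per-period discount factor is βp.
Grim-trigger IC: βp ≥ (10−8)/(10−5) = 2/5.
So p ≥ (2/5)/(2/3) = 3/5.

3/5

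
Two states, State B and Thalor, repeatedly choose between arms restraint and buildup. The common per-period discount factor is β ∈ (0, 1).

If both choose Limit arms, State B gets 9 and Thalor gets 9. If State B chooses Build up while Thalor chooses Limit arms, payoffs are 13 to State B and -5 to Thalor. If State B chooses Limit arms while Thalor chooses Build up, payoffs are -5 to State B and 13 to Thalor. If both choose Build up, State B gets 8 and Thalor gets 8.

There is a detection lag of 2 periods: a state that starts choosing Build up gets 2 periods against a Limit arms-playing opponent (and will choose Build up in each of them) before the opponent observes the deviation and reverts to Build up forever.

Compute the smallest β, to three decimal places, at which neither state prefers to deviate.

Deviating for the 2 undetected periods gains 13−9 = 4 per period over cooperation, then loses 9−8 = 1 per period forever once punishment starts.
Gain: 4(1 + β + … + β^1); loss: 1·β^2/(1−β).
No profitable deviation ⇔ 4(1−β^2) ≤ 1·β^2, i.e. β^2 ≥ 4/(4+1) = 4/5.
Hence β ≥ (4/5)^(1/2) ≈ 0.894.

0.894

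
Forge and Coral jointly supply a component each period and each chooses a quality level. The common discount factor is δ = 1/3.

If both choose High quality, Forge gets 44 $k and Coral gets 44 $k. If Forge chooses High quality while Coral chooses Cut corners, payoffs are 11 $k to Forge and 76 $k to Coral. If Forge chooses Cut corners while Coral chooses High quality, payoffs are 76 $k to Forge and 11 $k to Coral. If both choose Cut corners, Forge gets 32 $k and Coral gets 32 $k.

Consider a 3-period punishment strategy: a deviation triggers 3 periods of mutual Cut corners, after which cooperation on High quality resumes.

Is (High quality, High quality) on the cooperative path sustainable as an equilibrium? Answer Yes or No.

No

IC: δ+…+δ^3 ≥ (76−44)/(44−32) = 8/3.
At δ = 1/3: partial sum = 0.4815 < 2.6667. Cooperation not sustainable.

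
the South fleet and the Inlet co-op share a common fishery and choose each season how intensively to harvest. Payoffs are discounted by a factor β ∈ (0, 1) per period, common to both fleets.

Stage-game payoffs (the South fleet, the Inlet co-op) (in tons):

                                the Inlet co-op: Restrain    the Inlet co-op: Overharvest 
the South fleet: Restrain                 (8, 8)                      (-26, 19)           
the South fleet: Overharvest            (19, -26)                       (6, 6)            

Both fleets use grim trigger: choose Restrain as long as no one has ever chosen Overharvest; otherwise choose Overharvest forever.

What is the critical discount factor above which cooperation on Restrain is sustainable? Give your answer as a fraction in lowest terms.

11/13

Under grim trigger the critical discount factor is (T−C)/(T−P) with T = 19, C = 8, P = 6.
β* = (19−8)/(19−6) = 11/13.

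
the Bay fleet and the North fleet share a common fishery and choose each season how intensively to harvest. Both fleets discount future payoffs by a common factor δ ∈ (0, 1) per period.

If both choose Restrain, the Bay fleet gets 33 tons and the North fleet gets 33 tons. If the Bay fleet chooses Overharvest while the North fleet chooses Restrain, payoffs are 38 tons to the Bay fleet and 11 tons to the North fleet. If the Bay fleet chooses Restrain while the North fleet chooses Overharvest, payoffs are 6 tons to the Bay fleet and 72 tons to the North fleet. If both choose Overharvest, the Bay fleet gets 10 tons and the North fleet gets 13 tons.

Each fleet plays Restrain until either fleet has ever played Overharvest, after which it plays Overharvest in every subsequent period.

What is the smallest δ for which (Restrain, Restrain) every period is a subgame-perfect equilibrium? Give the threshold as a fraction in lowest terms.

For the Bay fleet: deviation gain 38−33 = 5, per-period punishment loss 33−10 = 23. IC gives δ ≥ 5/28.
For the North fleet: gain 39, loss 20 per period, so δ ≥ 39/59.
The tighter constraint is the North fleet's, so cooperation needs δ ≥ 39/59.

39/59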